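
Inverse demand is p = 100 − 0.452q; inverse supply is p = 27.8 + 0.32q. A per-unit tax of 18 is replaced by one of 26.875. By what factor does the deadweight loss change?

2.229

Competitive equilibrium: 100 − 0.452q = 27.8 + 0.32q → q* = 93.5233, p* = 57.7275.
For a per-unit tax t: Δq = t/0.772, so DWL = ½·t·(t/0.772) = t²/1.544.
At t = 18: DWL = 209.845. At t = 26.875: DWL = 467.789.
Ratio = (26.875/18)² = 2.229.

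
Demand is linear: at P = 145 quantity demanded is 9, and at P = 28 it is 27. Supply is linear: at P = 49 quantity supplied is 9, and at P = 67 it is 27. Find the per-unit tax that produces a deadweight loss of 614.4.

96

Demand slope = (28 − 145)/(27 − 9) = −6.5, so P = 203.5 − 6.5Q.
Supply slope = (67 − 49)/(27 − 9) = 1, so P = 40 + Q.
Competitive equilibrium: 203.5 − 6.5Q = 40 + Q → Q* = 21.8, P* = 61.8.
A tax t gives ΔQ = t/7.5 and wedge t, so DWL = t²/15.
t²/15 = 614.4 → t² = 9216 → t = 96.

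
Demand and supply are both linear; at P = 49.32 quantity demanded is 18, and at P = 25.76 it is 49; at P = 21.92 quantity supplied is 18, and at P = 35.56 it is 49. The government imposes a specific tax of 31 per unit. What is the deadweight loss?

Demand slope = (25.76 − 49.32)/(49 − 18) = −0.76, so P = 63 − 0.76Q.
Supply slope = (35.56 − 21.92)/(49 − 18) = 0.44, so P = 14 + 0.44Q.
Competitive equilibrium: 63 − 0.76Q = 14 + 0.44Q → Q* = 40.8333, P* = 31.9667.
With the tax, the buyer price exceeds the seller price by 31: (63 − 0.76Q) − (14 + 0.44Q) = 31 → Q' = 15.
ΔQ = 40.8333 − 15 = 25.8333; the wedge equals the tax, 31.
Welfare loss = ½ × 25.8333 × 31 = 400.42.

400.42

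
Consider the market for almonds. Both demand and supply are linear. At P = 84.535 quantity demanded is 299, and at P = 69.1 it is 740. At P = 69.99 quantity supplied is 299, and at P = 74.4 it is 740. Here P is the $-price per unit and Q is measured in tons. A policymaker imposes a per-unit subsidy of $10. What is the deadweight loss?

$1111.11

Demand slope = (69.1 − 84.535)/(740 − 299) = −0.035, so P = 95 − 0.035Q.
Supply slope = (74.4 − 69.99)/(740 − 299) = 0.01, so P = 67 + 0.01Q.
Competitive equilibrium: 95 − 0.035Q = 67 + 0.01Q → Q* = 622.2222, P* = 73.2222.
The subsidy lowers effective supply by 10: P = 57 + 0.01Q.
New quantity: 95 − 0.035Q = 57 + 0.01Q → Q' = 844.4444.
Overproduction ΔQ = 844.4444 − 622.2222 = 222.2222; wedge = subsidy = 10.
Welfare loss = ½ × 222.2222 × 10 = $1111.11.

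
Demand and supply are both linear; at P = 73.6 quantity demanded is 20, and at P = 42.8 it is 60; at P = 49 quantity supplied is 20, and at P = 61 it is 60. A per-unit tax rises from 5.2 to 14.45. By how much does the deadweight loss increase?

84.94

Demand slope = (42.8 − 73.6)/(60 − 20) = −0.77, so P = 89 − 0.77Q.
Supply slope = (61 − 49)/(60 − 20) = 0.3, so P = 43 + 0.3Q.
Competitive equilibrium: 89 − 0.77Q = 43 + 0.3Q → Q* = 42.9907, P* = 55.8972.
For a per-unit tax t: ΔQ = t/1.07, so DWL = ½·t·(t/1.07) = t²/2.14.
At t = 5.2: DWL = 12.636. At t = 14.45: DWL = 97.571.
Increase = 97.571 − 12.636 = 84.94.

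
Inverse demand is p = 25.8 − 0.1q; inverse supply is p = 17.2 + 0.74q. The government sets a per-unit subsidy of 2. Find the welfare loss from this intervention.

Competitive equilibrium: 25.8 − 0.1q = 17.2 + 0.74q → q* = 10.2381, p* = 24.7762.
The subsidy lowers effective supply by 2: p = 15.2 + 0.74q.
New quantity: 25.8 − 0.1q = 15.2 + 0.74q → q' = 12.619.
Overproduction Δq = 12.619 − 10.2381 = 2.3809; wedge = subsidy = 2.
DWL = ½ × 2.3809 × 2 = 2.38.

2.38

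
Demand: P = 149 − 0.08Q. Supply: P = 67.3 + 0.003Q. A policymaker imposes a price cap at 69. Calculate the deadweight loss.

7239.63

Competitive equilibrium: 149 − 0.08Q = 67.3 + 0.003Q → Q* = 984.3373, P* = 70.253.
At the ceiling P = 69, quantity supplied = (69 − 67.3)/0.003 = 566.6667.
Willingness to pay at Q' = 566.6667: 149 − 0.08·566.6667 = 103.6667.
ΔQ = 984.3373 − 566.6667 = 417.6706; wedge = 103.6667 − 69 = 34.6667.
The triangle = ½ × 417.6706 × 34.6667 = 7239.63.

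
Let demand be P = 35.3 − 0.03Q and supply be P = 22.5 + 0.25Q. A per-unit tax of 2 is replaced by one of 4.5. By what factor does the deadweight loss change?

5.0625

Competitive equilibrium: 35.3 − 0.03Q = 22.5 + 0.25Q → Q* = 45.7143, P* = 33.9286.
For a per-unit tax t: ΔQ = t/0.28, so DWL = ½·t·(t/0.28) = t²/0.56.
At t = 2: DWL = 7.143. At t = 4.5: DWL = 36.161.
Ratio = (4.5/2)² = 5.0625.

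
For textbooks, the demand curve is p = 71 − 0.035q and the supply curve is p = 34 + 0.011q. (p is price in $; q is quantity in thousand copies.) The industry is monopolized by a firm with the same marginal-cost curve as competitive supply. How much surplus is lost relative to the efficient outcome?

Competitive equilibrium: 71 − 0.035q = 34 + 0.011q → q* = 804.34783, p* = 42.84783.
Marginal revenue: MR = 71 − 0.07q. Set MR = MC: 71 − 0.07q = 34 + 0.011q → q_m = 456.79012.
Price p_m = 71 − 0.035·456.79012 = 55.01235; MC(q_m) = 34 + 0.011·456.79012 = 39.02469.
Competitive q* = 804.34783, so Δq = 347.55771; wedge = 55.01235 − 39.02469 = 15.98766.
Deadweight loss = ½ × 347.55771 × 15.98766 = $2778.32 thousand.

$2778.32 thousand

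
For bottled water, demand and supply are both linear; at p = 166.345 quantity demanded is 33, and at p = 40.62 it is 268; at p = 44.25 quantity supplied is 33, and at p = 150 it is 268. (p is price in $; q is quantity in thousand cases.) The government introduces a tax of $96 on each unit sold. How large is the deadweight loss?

Demand slope = (40.62 − 166.345)/(268 − 33) = −0.535, so p = 184 − 0.535q.
Supply slope = (150 − 44.25)/(268 − 33) = 0.45, so p = 29.4 + 0.45q.
Competitive equilibrium: 184 − 0.535q = 29.4 + 0.45q → q* = 156.9543, p* = 100.0294.
With the tax, the buyer price exceeds the seller price by 96: (184 − 0.535q) − (29.4 + 0.45q) = 96 → q' = 59.4924.
Δq = 156.9543 − 59.4924 = 97.4619; the wedge equals the tax, 96.
Welfare loss = ½ × 97.4619 × 96 = $4678.17 thousand.

$4678.17 thousand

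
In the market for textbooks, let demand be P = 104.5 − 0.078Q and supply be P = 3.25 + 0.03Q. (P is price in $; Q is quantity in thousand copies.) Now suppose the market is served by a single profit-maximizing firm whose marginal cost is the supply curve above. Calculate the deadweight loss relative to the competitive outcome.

Competitive equilibrium: 104.5 − 0.078Q = 3.25 + 0.03Q → Q* = 937.5, P* = 31.375.
Marginal revenue: MR = 104.5 − 0.156Q. Set MR = MC: 104.5 − 0.156Q = 3.25 + 0.03Q → Q_m = 544.3548.
Price P_m = 104.5 − 0.078·544.3548 = 62.0403; MC(Q_m) = 3.25 + 0.03·544.3548 = 19.5806.
Competitive Q* = 937.5, so ΔQ = 393.1452; wedge = 62.0403 − 19.5806 = 42.4597.
DWL = ½ × 393.1452 × 42.4597 = $8346.41 thousand.

$8346.41 thousand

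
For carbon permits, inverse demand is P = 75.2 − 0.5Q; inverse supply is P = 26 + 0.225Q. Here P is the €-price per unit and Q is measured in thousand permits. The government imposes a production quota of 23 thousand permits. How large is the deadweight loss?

€729.57 thousand

Competitive equilibrium: 75.2 − 0.5Q = 26 + 0.225Q → Q* = 67.8621, P* = 41.269.
At Q = 23: demand price = 75.2 − 0.5·23 = 63.7; supply price = 26 + 0.225·23 = 31.175.
ΔQ = 67.8621 − 23 = 44.8621; wedge = 63.7 − 31.175 = 32.525.
The triangle = ½ × 44.8621 × 32.525 = €729.57 thousand.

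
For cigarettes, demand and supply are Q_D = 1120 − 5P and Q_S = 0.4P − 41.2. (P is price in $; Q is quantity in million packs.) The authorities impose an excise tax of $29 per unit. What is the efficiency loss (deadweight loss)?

$155.74 million

In inverse form: demand P = 224 − 0.2Q, supply P = 103 + 2.5Q.
Competitive equilibrium: 224 − 0.2Q = 103 + 2.5Q → Q* = 44.8148, P* = 215.037.
With the tax, the buyer price exceeds the seller price by 29: (224 − 0.2Q) − (103 + 2.5Q) = 29 → Q' = 34.0741.
ΔQ = 44.8148 − 34.0741 = 10.7407; the wedge equals the tax, 29.
Deadweight loss = ½ × 10.7407 × 29 = $155.74 million.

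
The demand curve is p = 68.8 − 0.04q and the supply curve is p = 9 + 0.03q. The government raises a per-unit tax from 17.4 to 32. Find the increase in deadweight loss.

Competitive equilibrium: 68.8 − 0.04q = 9 + 0.03q → q* = 854.2857, p* = 34.6286.
For a per-unit tax t: Δq = t/0.07, so DWL = ½·t·(t/0.07) = t²/0.14.
At t = 17.4: DWL = 2162.5714. At t = 32: DWL = 7314.2857.
Increase = 7314.2857 − 2162.5714 = 5151.71.

5151.71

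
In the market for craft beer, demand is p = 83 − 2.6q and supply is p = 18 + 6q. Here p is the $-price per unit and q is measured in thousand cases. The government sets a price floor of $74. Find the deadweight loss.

$72.16 thousand

Competitive equilibrium: 83 − 2.6q = 18 + 6q → q* = 7.5581, p* = 63.3488.
At the floor p = 74, quantity demanded = (83 − 74)/2.6 = 3.4615.
Sellers' marginal cost at q' = 3.4615: 18 + 6·3.4615 = 38.769.
Δq = 7.5581 − 3.4615 = 4.0966; wedge = 74 − 38.769 = 35.231.
DWL = ½ × 4.0966 × 35.231 = $72.16 thousand.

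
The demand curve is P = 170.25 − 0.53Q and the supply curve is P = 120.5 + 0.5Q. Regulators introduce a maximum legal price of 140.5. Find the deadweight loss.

Competitive equilibrium: 170.25 − 0.53Q = 120.5 + 0.5Q → Q* = 48.301, P* = 144.6505.
At the ceiling P = 140.5, quantity supplied = (140.5 − 120.5)/0.5 = 40.
Willingness to pay at Q' = 40: 170.25 − 0.53·40 = 149.05.
ΔQ = 48.301 − 40 = 8.301; wedge = 149.05 − 140.5 = 8.55.
Deadweight loss = ½ × 8.301 × 8.55 = 35.49.

35.49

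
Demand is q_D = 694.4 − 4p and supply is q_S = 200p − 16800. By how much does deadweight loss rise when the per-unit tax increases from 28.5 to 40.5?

In inverse form: demand p = 173.6 − 0.25q, supply p = 84 + 0.005q.
Competitive equilibrium: 173.6 − 0.25q = 84 + 0.005q → q* = 351.3725, p* = 85.7569.
For a per-unit tax t: Δq = t/0.255, so DWL = ½·t·(t/0.255) = t²/0.51.
At t = 28.5: DWL = 1592.647. At t = 40.5: DWL = 3216.176.
Increase = 3216.176 − 1592.647 = 1623.53.

1623.53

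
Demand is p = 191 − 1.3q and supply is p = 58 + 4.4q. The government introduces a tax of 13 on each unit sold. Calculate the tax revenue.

Competitive equilibrium: 191 − 1.3q = 58 + 4.4q → q* = 23.3333, p* = 160.6667.
With the tax, the buyer price exceeds the seller price by 13: (191 − 1.3q) − (58 + 4.4q) = 13 → q' = 21.0526.
Tax revenue = 13 × 21.0526 = 273.68.

273.68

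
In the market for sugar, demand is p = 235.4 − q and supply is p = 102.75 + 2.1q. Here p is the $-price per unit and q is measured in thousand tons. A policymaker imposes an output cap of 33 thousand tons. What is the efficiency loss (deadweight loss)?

$148.57 thousand

Competitive equilibrium: 235.4 − q = 102.75 + 2.1q → q* = 42.7903, p* = 192.6097.
At q = 33: demand price = 235.4 − 1·33 = 202.4; supply price = 102.75 + 2.1·33 = 172.05.
Δq = 42.7903 − 33 = 9.7903; wedge = 202.4 − 172.05 = 30.35.
Deadweight loss = ½ × 9.7903 × 30.35 = $148.57 thousand.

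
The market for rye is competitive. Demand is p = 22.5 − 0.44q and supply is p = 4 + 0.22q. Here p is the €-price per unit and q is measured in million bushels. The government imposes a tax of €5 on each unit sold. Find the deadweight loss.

Competitive equilibrium: 22.5 − 0.44q = 4 + 0.22q → q* = 28.0303, p* = 10.1667.
With the tax, the buyer price exceeds the seller price by 5: (22.5 − 0.44q) − (4 + 0.22q) = 5 → q' = 20.4545.
Δq = 28.0303 − 20.4545 = 7.5758; the wedge equals the tax, 5.
Welfare loss = ½ × 7.5758 × 5 = €18.94 million.

€18.94 million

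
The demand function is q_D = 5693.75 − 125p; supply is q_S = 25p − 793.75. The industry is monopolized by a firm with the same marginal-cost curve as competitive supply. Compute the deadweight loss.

40.48

In inverse form: demand p = 45.55 − 0.008q, supply p = 31.75 + 0.04q.
Competitive equilibrium: 45.55 − 0.008q = 31.75 + 0.04q → q* = 287.5, p* = 43.25.
Marginal revenue: MR = 45.55 − 0.016q. Set MR = MC: 45.55 − 0.016q = 31.75 + 0.04q → q_m = 246.42857.
Price p_m = 45.55 − 0.008·246.42857 = 43.57857; MC(q_m) = 31.75 + 0.04·246.42857 = 41.60714.
Competitive q* = 287.5, so Δq = 41.07143; wedge = 43.57857 − 41.60714 = 1.97143.
The triangle = ½ × 41.07143 × 1.97143 = 40.48.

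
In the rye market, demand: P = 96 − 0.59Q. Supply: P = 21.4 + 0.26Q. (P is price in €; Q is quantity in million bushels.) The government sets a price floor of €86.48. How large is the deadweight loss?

€2180.56 million

Competitive equilibrium: 96 − 0.59Q = 21.4 + 0.26Q → Q* = 87.7647, P* = 44.2188.
At the floor P = 86.48, quantity demanded = (96 − 86.48)/0.59 = 16.1356.
Sellers' marginal cost at Q' = 16.1356: 21.4 + 0.26·16.1356 = 25.5953.
ΔQ = 87.7647 − 16.1356 = 71.6291; wedge = 86.48 − 25.5953 = 60.8847.
Welfare loss = ½ × 71.6291 × 60.8847 = €2180.56 million.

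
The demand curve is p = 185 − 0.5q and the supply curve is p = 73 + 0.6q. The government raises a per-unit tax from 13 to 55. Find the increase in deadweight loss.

1298.18

Competitive equilibrium: 185 − 0.5q = 73 + 0.6q → q* = 101.8182, p* = 134.0909.
For a per-unit tax t: Δq = t/1.1, so DWL = ½·t·(t/1.1) = t²/2.2.
At t = 13: DWL = 76.818. At t = 55: DWL = 1375.
Increase = 1375 − 76.818 = 1298.18.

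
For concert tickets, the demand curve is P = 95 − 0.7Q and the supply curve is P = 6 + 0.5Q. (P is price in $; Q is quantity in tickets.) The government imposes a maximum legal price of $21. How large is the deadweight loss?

$1170.42

Competitive equilibrium: 95 − 0.7Q = 6 + 0.5Q → Q* = 74.1667, P* = 43.0833.
At the ceiling P = 21, quantity supplied = (21 − 6)/0.5 = 30.
Willingness to pay at Q' = 30: 95 − 0.7·30 = 74.
ΔQ = 74.1667 − 30 = 44.1667; wedge = 74 − 21 = 53.
DWL = ½ × 44.1667 × 53 = $1170.42.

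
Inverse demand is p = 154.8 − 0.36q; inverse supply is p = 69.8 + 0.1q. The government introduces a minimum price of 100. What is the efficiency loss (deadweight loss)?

243.84

Competitive equilibrium: 154.8 − 0.36q = 69.8 + 0.1q → q* = 184.7826, p* = 88.2783.
At the floor p = 100, quantity demanded = (154.8 − 100)/0.36 = 152.2222.
Sellers' marginal cost at q' = 152.2222: 69.8 + 0.1·152.2222 = 85.0222.
Δq = 184.7826 − 152.2222 = 32.5604; wedge = 100 − 85.0222 = 14.9778.
The triangle = ½ × 32.5604 × 14.9778 = 243.84.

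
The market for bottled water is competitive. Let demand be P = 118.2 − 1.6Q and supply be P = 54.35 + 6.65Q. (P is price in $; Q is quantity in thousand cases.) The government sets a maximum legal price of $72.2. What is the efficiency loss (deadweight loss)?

Competitive equilibrium: 118.2 − 1.6Q = 54.35 + 6.65Q → Q* = 7.7394, P* = 105.817.
At the ceiling P = 72.2, quantity supplied = (72.2 − 54.35)/6.65 = 2.6842.
Willingness to pay at Q' = 2.6842: 118.2 − 1.6·2.6842 = 113.9053.
ΔQ = 7.7394 − 2.6842 = 5.0552; wedge = 113.9053 − 72.2 = 41.7053.
Welfare loss = ½ × 5.0552 × 41.7053 = $105.41 thousand.

$105.41 thousand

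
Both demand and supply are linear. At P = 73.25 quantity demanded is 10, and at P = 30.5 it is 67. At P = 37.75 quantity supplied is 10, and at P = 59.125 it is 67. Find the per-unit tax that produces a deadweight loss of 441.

31.5

Demand slope = (30.5 − 73.25)/(67 − 10) = −0.75, so P = 80.75 − 0.75Q.
Supply slope = (59.125 − 37.75)/(67 − 10) = 0.375, so P = 34 + 0.375Q.
Competitive equilibrium: 80.75 − 0.75Q = 34 + 0.375Q → Q* = 41.5556, P* = 49.5833.
A tax t gives ΔQ = t/1.125 and wedge t, so DWL = t²/2.25.
t²/2.25 = 441 → t² = 992.25 → t = 31.5.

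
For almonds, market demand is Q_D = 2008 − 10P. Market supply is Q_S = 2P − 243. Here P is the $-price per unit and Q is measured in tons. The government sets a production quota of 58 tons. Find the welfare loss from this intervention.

In inverse form: demand P = 200.8 − 0.1Q, supply P = 121.5 + 0.5Q.
Competitive equilibrium: 200.8 − 0.1Q = 121.5 + 0.5Q → Q* = 132.1667, P* = 187.5833.
At Q = 58: demand price = 200.8 − 0.1·58 = 195; supply price = 121.5 + 0.5·58 = 150.5.
ΔQ = 132.1667 − 58 = 74.1667; wedge = 195 − 150.5 = 44.5.
Deadweight loss = ½ × 74.1667 × 44.5 = $1650.21.

$1650.21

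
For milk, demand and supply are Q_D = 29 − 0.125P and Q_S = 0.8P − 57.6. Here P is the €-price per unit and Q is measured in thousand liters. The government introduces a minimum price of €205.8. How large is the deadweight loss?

In inverse form: demand P = 232 − 8Q, supply P = 72 + 1.25Q.
Competitive equilibrium: 232 − 8Q = 72 + 1.25Q → Q* = 17.2973, P* = 93.6216.
At the floor P = 205.8, quantity demanded = (232 − 205.8)/8 = 3.275.
Sellers' marginal cost at Q' = 3.275: 72 + 1.25·3.275 = 76.0938.
ΔQ = 17.2973 − 3.275 = 14.0223; wedge = 205.8 − 76.0938 = 129.7062.
The triangle = ½ × 14.0223 × 129.7062 = €909.39 thousand.

€909.39 thousand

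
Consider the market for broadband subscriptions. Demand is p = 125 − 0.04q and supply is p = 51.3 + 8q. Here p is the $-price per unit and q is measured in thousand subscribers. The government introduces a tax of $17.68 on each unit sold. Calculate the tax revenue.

Competitive equilibrium: 125 − 0.04q = 51.3 + 8q → q* = 9.1667, p* = 124.6333.
With the tax, the buyer price exceeds the seller price by 17.68: (125 − 0.04q) − (51.3 + 8q) = 17.68 → q' = 6.9677.
Tax revenue = 17.68 × 6.9677 = $123.19 thousand.

$123.19 thousand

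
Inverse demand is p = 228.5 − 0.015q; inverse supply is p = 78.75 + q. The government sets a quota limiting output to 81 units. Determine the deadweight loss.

2246.79

Competitive equilibrium: 228.5 − 0.015q = 78.75 + q → q* = 147.53695, p* = 226.28695.
At q = 81: demand price = 228.5 − 0.015·81 = 227.285; supply price = 78.75 + 1·81 = 159.75.
Δq = 147.53695 − 81 = 66.53695; wedge = 227.285 − 159.75 = 67.535.
Welfare loss = ½ × 66.53695 × 67.535 = 2246.79.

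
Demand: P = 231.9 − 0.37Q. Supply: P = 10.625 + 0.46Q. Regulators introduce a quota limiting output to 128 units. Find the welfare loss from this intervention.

Competitive equilibrium: 231.9 − 0.37Q = 10.625 + 0.46Q → Q* = 266.5964, P* = 133.2593.
At Q = 128: demand price = 231.9 − 0.37·128 = 184.54; supply price = 10.625 + 0.46·128 = 69.505.
ΔQ = 266.5964 − 128 = 138.5964; wedge = 184.54 − 69.505 = 115.035.
The triangle = ½ × 138.5964 × 115.035 = 7971.72.

7971.72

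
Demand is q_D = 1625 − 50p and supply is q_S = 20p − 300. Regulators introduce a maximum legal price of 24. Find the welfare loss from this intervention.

171.50

In inverse form: demand p = 32.5 − 0.02q, supply p = 15 + 0.05q.
Competitive equilibrium: 32.5 − 0.02q = 15 + 0.05q → q* = 250, p* = 27.5.
At the ceiling p = 24, quantity supplied = (24 − 15)/0.05 = 180.
Willingness to pay at q' = 180: 32.5 − 0.02·180 = 28.9.
Δq = 250 − 180 = 70; wedge = 28.9 − 24 = 4.9.
Deadweight loss = ½ × 70 × 4.9 = 171.50.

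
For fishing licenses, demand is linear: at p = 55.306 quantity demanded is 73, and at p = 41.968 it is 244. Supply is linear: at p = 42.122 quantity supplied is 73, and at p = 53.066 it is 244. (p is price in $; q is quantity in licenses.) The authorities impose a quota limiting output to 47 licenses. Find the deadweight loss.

Demand slope = (41.968 − 55.306)/(244 − 73) = −0.078, so p = 61 − 0.078q.
Supply slope = (53.066 − 42.122)/(244 − 73) = 0.064, so p = 37.45 + 0.064q.
Competitive equilibrium: 61 − 0.078q = 37.45 + 0.064q → q* = 165.8451, p* = 48.0641.
At q = 47: demand price = 61 − 0.078·47 = 57.334; supply price = 37.45 + 0.064·47 = 40.458.
Δq = 165.8451 − 47 = 118.8451; wedge = 57.334 − 40.458 = 16.876.
Welfare loss = ½ × 118.8451 × 16.876 = $1002.81.

$1002.81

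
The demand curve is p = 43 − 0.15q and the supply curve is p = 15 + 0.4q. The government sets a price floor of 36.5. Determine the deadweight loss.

Competitive equilibrium: 43 − 0.15q = 15 + 0.4q → q* = 50.9091, p* = 35.3636.
At the floor p = 36.5, quantity demanded = (43 − 36.5)/0.15 = 43.3333.
Sellers' marginal cost at q' = 43.3333: 15 + 0.4·43.3333 = 32.3333.
Δq = 50.9091 − 43.3333 = 7.5758; wedge = 36.5 − 32.3333 = 4.1667.
The triangle = ½ × 7.5758 × 4.1667 = 15.78.

15.78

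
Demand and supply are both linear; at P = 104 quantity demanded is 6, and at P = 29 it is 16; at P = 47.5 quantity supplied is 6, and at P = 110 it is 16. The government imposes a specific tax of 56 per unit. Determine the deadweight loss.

114.04

Demand slope = (29 − 104)/(16 − 6) = −7.5, so P = 149 − 7.5Q.
Supply slope = (110 − 47.5)/(16 − 6) = 6.25, so P = 10 + 6.25Q.
Competitive equilibrium: 149 − 7.5Q = 10 + 6.25Q → Q* = 10.1091, P* = 73.1818.
With the tax, the buyer price exceeds the seller price by 56: (149 − 7.5Q) − (10 + 6.25Q) = 56 → Q' = 6.0364.
ΔQ = 10.1091 − 6.0364 = 4.0727; the wedge equals the tax, 56.
DWL = ½ × 4.0727 × 56 = 114.04.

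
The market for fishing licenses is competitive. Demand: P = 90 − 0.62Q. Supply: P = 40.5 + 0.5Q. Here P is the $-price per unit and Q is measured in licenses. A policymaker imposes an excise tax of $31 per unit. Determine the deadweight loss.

Competitive equilibrium: 90 − 0.62Q = 40.5 + 0.5Q → Q* = 44.1964, P* = 62.5982.
With the tax, the buyer price exceeds the seller price by 31: (90 − 0.62Q) − (40.5 + 0.5Q) = 31 → Q' = 16.5179.
ΔQ = 44.1964 − 16.5179 = 27.6785; the wedge equals the tax, 31.
Deadweight loss = ½ × 27.6785 × 31 = $429.02.

$429.02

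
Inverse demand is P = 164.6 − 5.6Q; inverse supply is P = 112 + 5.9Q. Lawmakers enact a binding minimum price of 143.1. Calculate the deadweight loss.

3.10

Competitive equilibrium: 164.6 − 5.6Q = 112 + 5.9Q → Q* = 4.5739, P* = 138.9861.
At the floor P = 143.1, quantity demanded = (164.6 − 143.1)/5.6 = 3.8393.
Sellers' marginal cost at Q' = 3.8393: 112 + 5.9·3.8393 = 134.6519.
ΔQ = 4.5739 − 3.8393 = 0.7346; wedge = 143.1 − 134.6519 = 8.4481.
Welfare loss = ½ × 0.7346 × 8.4481 = 3.10.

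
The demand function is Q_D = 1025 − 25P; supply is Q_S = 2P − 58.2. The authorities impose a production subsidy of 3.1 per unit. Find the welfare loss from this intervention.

8.90

In inverse form: demand P = 41 − 0.04Q, supply P = 29.1 + 0.5Q.
Competitive equilibrium: 41 − 0.04Q = 29.1 + 0.5Q → Q* = 22.037, P* = 40.1185.
The subsidy lowers effective supply by 3.1: P = 26 + 0.5Q.
New quantity: 41 − 0.04Q = 26 + 0.5Q → Q' = 27.7778.
Overproduction ΔQ = 27.7778 − 22.037 = 5.7408; wedge = subsidy = 3.1.
Deadweight loss = ½ × 5.7408 × 3.1 = 8.90.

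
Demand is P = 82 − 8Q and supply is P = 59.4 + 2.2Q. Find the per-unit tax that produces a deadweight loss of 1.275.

Competitive equilibrium: 82 − 8Q = 59.4 + 2.2Q → Q* = 2.2157, P* = 64.2745.
A tax t gives ΔQ = t/10.2 and wedge t, so DWL = t²/20.4.
t²/20.4 = 1.275 → t² = 26.01 → t = 5.1.

5.1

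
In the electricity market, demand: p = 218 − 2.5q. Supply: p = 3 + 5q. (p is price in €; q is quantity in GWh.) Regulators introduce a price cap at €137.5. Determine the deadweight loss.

Competitive equilibrium: 218 − 2.5q = 3 + 5q → q* = 28.6667, p* = 146.3333.
At the ceiling p = 137.5, quantity supplied = (137.5 − 3)/5 = 26.9.
Willingness to pay at q' = 26.9: 218 − 2.5·26.9 = 150.75.
Δq = 28.6667 − 26.9 = 1.7667; wedge = 150.75 − 137.5 = 13.25.
Welfare loss = ½ × 1.7667 × 13.25 = €11.70.

€11.70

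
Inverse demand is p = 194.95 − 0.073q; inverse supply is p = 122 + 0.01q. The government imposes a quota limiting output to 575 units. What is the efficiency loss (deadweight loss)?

3833.14

Competitive equilibrium: 194.95 − 0.073q = 122 + 0.01q → q* = 878.9157, p* = 130.7892.
At q = 575: demand price = 194.95 − 0.073·575 = 152.975; supply price = 122 + 0.01·575 = 127.75.
Δq = 878.9157 − 575 = 303.9157; wedge = 152.975 − 127.75 = 25.225.
Welfare loss = ½ × 303.9157 × 25.225 = 3833.14.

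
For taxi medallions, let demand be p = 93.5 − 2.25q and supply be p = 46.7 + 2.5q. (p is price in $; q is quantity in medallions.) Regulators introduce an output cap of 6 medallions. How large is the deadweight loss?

Competitive equilibrium: 93.5 − 2.25q = 46.7 + 2.5q → q* = 9.8526, p* = 71.3316.
At q = 6: demand price = 93.5 − 2.25·6 = 80; supply price = 46.7 + 2.5·6 = 61.7.
Δq = 9.8526 − 6 = 3.8526; wedge = 80 − 61.7 = 18.3.
Deadweight loss = ½ × 3.8526 × 18.3 = $35.25.

$35.25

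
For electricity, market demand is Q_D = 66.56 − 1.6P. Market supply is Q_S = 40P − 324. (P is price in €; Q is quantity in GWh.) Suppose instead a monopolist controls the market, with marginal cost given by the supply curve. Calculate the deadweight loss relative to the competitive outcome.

€207.44

In inverse form: demand P = 41.6 − 0.625Q, supply P = 8.1 + 0.025Q.
Competitive equilibrium: 41.6 − 0.625Q = 8.1 + 0.025Q → Q* = 51.5385, P* = 9.3885.
Marginal revenue: MR = 41.6 − 1.25Q. Set MR = MC: 41.6 − 1.25Q = 8.1 + 0.025Q → Q_m = 26.2745.
Price P_m = 41.6 − 0.625·26.2745 = 25.1784; MC(Q_m) = 8.1 + 0.025·26.2745 = 8.7569.
Competitive Q* = 51.5385, so ΔQ = 25.264; wedge = 25.1784 − 8.7569 = 16.4215.
Welfare loss = ½ × 25.264 × 16.4215 = €207.44.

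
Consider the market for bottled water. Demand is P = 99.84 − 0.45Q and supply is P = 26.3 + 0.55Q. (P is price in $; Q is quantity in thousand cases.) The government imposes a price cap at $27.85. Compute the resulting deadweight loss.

Competitive equilibrium: 99.84 − 0.45Q = 26.3 + 0.55Q → Q* = 73.54, P* = 66.747.
At the ceiling P = 27.85, quantity supplied = (27.85 − 26.3)/0.55 = 2.8182.
Willingness to pay at Q' = 2.8182: 99.84 − 0.45·2.8182 = 98.5718.
ΔQ = 73.54 − 2.8182 = 70.7218; wedge = 98.5718 − 27.85 = 70.7218.
DWL = ½ × 70.7218 × 70.7218 = $2500.79 thousand.

$2500.79 thousand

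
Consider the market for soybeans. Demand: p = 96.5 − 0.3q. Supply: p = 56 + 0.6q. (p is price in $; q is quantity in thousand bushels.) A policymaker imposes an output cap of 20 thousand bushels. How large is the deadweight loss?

$281.25 thousand

Competitive equilibrium: 96.5 − 0.3q = 56 + 0.6q → q* = 45, p* = 83.
At q = 20: demand price = 96.5 − 0.3·20 = 90.5; supply price = 56 + 0.6·20 = 68.
Δq = 45 − 20 = 25; wedge = 90.5 − 68 = 22.5.
The triangle = ½ × 25 × 22.5 = $281.25 thousand.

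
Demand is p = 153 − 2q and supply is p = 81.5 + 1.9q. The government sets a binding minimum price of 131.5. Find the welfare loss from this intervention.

Competitive equilibrium: 153 − 2q = 81.5 + 1.9q → q* = 18.3333, p* = 116.3333.
At the floor p = 131.5, quantity demanded = (153 − 131.5)/2 = 10.75.
Sellers' marginal cost at q' = 10.75: 81.5 + 1.9·10.75 = 101.925.
Δq = 18.3333 − 10.75 = 7.5833; wedge = 131.5 − 101.925 = 29.575.
The triangle = ½ × 7.5833 × 29.575 = 112.14.

112.14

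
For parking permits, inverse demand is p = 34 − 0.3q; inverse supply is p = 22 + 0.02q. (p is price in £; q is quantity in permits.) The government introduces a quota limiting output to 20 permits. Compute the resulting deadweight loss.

Competitive equilibrium: 34 − 0.3q = 22 + 0.02q → q* = 37.5, p* = 22.75.
At q = 20: demand price = 34 − 0.3·20 = 28; supply price = 22 + 0.02·20 = 22.4.
Δq = 37.5 − 20 = 17.5; wedge = 28 − 22.4 = 5.6.
Welfare loss = ½ × 17.5 × 5.6 = £49.

£49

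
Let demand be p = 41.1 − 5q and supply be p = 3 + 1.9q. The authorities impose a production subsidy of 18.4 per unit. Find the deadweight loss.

Competitive equilibrium: 41.1 − 5q = 3 + 1.9q → q* = 5.5217, p* = 13.4913.
The subsidy lowers effective supply by 18.4: p = 1.9q − 15.4.
New quantity: 41.1 − 5q = 1.9q − 15.4 → q' = 8.1884.
Overproduction Δq = 8.1884 − 5.5217 = 2.6667; wedge = subsidy = 18.4.
The triangle = ½ × 2.6667 × 18.4 = 24.53.

24.53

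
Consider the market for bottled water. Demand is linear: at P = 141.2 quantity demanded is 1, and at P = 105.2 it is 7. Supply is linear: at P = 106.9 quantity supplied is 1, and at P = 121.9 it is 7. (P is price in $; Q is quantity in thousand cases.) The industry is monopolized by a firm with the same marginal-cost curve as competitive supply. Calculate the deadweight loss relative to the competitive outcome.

$18.45 thousand

Demand slope = (105.2 − 141.2)/(7 − 1) = −6, so P = 147.2 − 6Q.
Supply slope = (121.9 − 106.9)/(7 − 1) = 2.5, so P = 104.4 + 2.5Q.
Competitive equilibrium: 147.2 − 6Q = 104.4 + 2.5Q → Q* = 5.0353, P* = 116.9882.
Marginal revenue: MR = 147.2 − 12Q. Set MR = MC: 147.2 − 12Q = 104.4 + 2.5Q → Q_m = 2.9517.
Price P_m = 147.2 − 6·2.9517 = 129.4898; MC(Q_m) = 104.4 + 2.5·2.9517 = 111.7793.
Competitive Q* = 5.0353, so ΔQ = 2.0836; wedge = 129.4898 − 111.7793 = 17.7105.
DWL = ½ × 2.0836 × 17.7105 = $18.45 thousand.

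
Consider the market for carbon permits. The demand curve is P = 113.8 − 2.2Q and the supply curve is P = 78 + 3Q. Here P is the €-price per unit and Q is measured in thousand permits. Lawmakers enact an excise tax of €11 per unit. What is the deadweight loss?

€11.63 thousand

Competitive equilibrium: 113.8 − 2.2Q = 78 + 3Q → Q* = 6.8846, P* = 98.6538.
With the tax, the buyer price exceeds the seller price by 11: (113.8 − 2.2Q) − (78 + 3Q) = 11 → Q' = 4.7692.
ΔQ = 6.8846 − 4.7692 = 2.1154; the wedge equals the tax, 11.
DWL = ½ × 2.1154 × 11 = €11.63 thousand.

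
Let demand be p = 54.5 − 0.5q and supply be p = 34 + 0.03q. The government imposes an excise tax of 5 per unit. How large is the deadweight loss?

Competitive equilibrium: 54.5 − 0.5q = 34 + 0.03q → q* = 38.6792, p* = 35.1604.
With the tax, the buyer price exceeds the seller price by 5: (54.5 − 0.5q) − (34 + 0.03q) = 5 → q' = 29.2453.
Δq = 38.6792 − 29.2453 = 9.4339; the wedge equals the tax, 5.
Welfare loss = ½ × 9.4339 × 5 = 23.58.

23.58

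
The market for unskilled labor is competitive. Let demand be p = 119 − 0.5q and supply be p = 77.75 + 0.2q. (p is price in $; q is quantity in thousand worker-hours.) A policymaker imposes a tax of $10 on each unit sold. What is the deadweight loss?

Competitive equilibrium: 119 − 0.5q = 77.75 + 0.2q → q* = 58.9286, p* = 89.5357.
With the tax, the buyer price exceeds the seller price by 10: (119 − 0.5q) − (77.75 + 0.2q) = 10 → q' = 44.6429.
Δq = 58.9286 − 44.6429 = 14.2857; the wedge equals the tax, 10.
Welfare loss = ½ × 14.2857 × 10 = $71.43 thousand.

$71.43 thousand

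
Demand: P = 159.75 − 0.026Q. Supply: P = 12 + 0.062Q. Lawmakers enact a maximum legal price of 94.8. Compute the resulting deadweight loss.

5191.46

Competitive equilibrium: 159.75 − 0.026Q = 12 + 0.062Q → Q* = 1678.9773, P* = 116.0966.
At the ceiling P = 94.8, quantity supplied = (94.8 − 12)/0.062 = 1335.4839.
Willingness to pay at Q' = 1335.4839: 159.75 − 0.026·1335.4839 = 125.0274.
ΔQ = 1678.9773 − 1335.4839 = 343.4934; wedge = 125.0274 − 94.8 = 30.2274.
DWL = ½ × 343.4934 × 30.2274 = 5191.46.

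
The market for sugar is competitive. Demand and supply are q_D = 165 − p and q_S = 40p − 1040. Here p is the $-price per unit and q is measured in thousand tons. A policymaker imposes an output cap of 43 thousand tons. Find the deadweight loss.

In inverse form: demand p = 165 − q, supply p = 26 + 0.025q.
Competitive equilibrium: 165 − q = 26 + 0.025q → q* = 135.6098, p* = 29.3902.
At q = 43: demand price = 165 − 1·43 = 122; supply price = 26 + 0.025·43 = 27.075.
Δq = 135.6098 − 43 = 92.6098; wedge = 122 − 27.075 = 94.925.
Welfare loss = ½ × 92.6098 × 94.925 = $4395.49 thousand.

$4395.49 thousand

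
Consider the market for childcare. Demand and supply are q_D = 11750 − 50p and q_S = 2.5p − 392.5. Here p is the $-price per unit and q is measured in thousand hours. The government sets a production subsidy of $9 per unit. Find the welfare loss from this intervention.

$96.43 thousand

In inverse form: demand p = 235 − 0.02q, supply p = 157 + 0.4q.
Competitive equilibrium: 235 − 0.02q = 157 + 0.4q → q* = 185.7143, p* = 231.2857.
The subsidy lowers effective supply by 9: p = 148 + 0.4q.
New quantity: 235 − 0.02q = 148 + 0.4q → q' = 207.1429.
Overproduction Δq = 207.1429 − 185.7143 = 21.4286; wedge = subsidy = 9.
DWL = ½ × 21.4286 × 9 = $96.43 thousand.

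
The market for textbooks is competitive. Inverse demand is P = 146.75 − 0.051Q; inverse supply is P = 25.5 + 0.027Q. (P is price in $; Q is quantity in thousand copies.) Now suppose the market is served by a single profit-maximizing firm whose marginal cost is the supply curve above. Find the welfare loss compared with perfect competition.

Competitive equilibrium: 146.75 − 0.051Q = 25.5 + 0.027Q → Q* = 1554.48718, P* = 67.47115.
Marginal revenue: MR = 146.75 − 0.102Q. Set MR = MC: 146.75 − 0.102Q = 25.5 + 0.027Q → Q_m = 939.92248.
Price P_m = 146.75 − 0.051·939.92248 = 98.81395; MC(Q_m) = 25.5 + 0.027·939.92248 = 50.87791.
Competitive Q* = 1554.48718, so ΔQ = 614.5647; wedge = 98.81395 − 50.87791 = 47.93604.
The triangle = ½ × 614.5647 × 47.93604 = $14729.90 thousand.

$14729.90 thousand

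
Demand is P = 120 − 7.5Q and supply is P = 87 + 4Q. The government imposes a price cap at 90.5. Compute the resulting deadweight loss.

Competitive equilibrium: 120 − 7.5Q = 87 + 4Q → Q* = 2.8696, P* = 98.4783.
At the ceiling P = 90.5, quantity supplied = (90.5 − 87)/4 = 0.875.
Willingness to pay at Q' = 0.875: 120 − 7.5·0.875 = 113.4375.
ΔQ = 2.8696 − 0.875 = 1.9946; wedge = 113.4375 − 90.5 = 22.9375.
Deadweight loss = ½ × 1.9946 × 22.9375 = 22.88.

22.88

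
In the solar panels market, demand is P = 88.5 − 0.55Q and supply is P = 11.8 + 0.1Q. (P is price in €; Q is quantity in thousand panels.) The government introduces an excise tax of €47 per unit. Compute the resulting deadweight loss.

€1699.23 thousand

Competitive equilibrium: 88.5 − 0.55Q = 11.8 + 0.1Q → Q* = 118, P* = 23.6.
With the tax, the buyer price exceeds the seller price by 47: (88.5 − 0.55Q) − (11.8 + 0.1Q) = 47 → Q' = 45.6923.
ΔQ = 118 − 45.6923 = 72.3077; the wedge equals the tax, 47.
DWL = ½ × 72.3077 × 47 = €1699.23 thousand.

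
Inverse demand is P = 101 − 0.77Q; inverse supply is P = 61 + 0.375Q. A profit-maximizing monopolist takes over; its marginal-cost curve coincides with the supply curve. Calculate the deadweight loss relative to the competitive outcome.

112.96

Competitive equilibrium: 101 − 0.77Q = 61 + 0.375Q → Q* = 34.9345, P* = 74.1004.
Marginal revenue: MR = 101 − 1.54Q. Set MR = MC: 101 − 1.54Q = 61 + 0.375Q → Q_m = 20.8877.
Price P_m = 101 − 0.77·20.8877 = 84.9165; MC(Q_m) = 61 + 0.375·20.8877 = 68.8329.
Competitive Q* = 34.9345, so ΔQ = 14.0468; wedge = 84.9165 − 68.8329 = 16.0836.
Welfare loss = ½ × 14.0468 × 16.0836 = 112.96.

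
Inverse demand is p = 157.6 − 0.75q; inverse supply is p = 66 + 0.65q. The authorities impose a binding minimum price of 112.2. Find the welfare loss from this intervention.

16.77

Competitive equilibrium: 157.6 − 0.75q = 66 + 0.65q → q* = 65.4286, p* = 108.5286.
At the floor p = 112.2, quantity demanded = (157.6 − 112.2)/0.75 = 60.5333.
Sellers' marginal cost at q' = 60.5333: 66 + 0.65·60.5333 = 105.3466.
Δq = 65.4286 − 60.5333 = 4.8953; wedge = 112.2 − 105.3466 = 6.8534.
DWL = ½ × 4.8953 × 6.8534 = 16.77.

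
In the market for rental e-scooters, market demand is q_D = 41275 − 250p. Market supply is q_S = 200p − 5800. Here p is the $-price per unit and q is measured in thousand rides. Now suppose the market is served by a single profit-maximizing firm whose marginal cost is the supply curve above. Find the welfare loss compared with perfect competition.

In inverse form: demand p = 165.1 − 0.004q, supply p = 29 + 0.005q.
Competitive equilibrium: 165.1 − 0.004q = 29 + 0.005q → q* = 15122.222222, p* = 104.611111.
Marginal revenue: MR = 165.1 − 0.008q. Set MR = MC: 165.1 − 0.008q = 29 + 0.005q → q_m = 10469.230769.
Price p_m = 165.1 − 0.004·10469.230769 = 123.223077; MC(q_m) = 29 + 0.005·10469.230769 = 81.346154.
Competitive q* = 15122.222222, so Δq = 4652.991453; wedge = 123.223077 − 81.346154 = 41.876923.
DWL = ½ × 4652.991453 × 41.876923 = $97426.48 thousand.

$97426.48 thousand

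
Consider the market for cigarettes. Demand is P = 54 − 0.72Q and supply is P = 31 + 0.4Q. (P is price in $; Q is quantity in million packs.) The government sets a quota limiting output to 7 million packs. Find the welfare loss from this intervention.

Competitive equilibrium: 54 − 0.72Q = 31 + 0.4Q → Q* = 20.5357, P* = 39.2143.
At Q = 7: demand price = 54 − 0.72·7 = 48.96; supply price = 31 + 0.4·7 = 33.8.
ΔQ = 20.5357 − 7 = 13.5357; wedge = 48.96 − 33.8 = 15.16.
Welfare loss = ½ × 13.5357 × 15.16 = $102.60 million.

$102.60 million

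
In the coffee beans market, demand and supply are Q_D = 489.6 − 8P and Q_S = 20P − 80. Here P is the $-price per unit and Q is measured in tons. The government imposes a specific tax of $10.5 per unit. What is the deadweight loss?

$315

In inverse form: demand P = 61.2 − 0.125Q, supply P = 4 + 0.05Q.
Competitive equilibrium: 61.2 − 0.125Q = 4 + 0.05Q → Q* = 326.8571, P* = 20.3429.
With the tax, the buyer price exceeds the seller price by 10.5: (61.2 − 0.125Q) − (4 + 0.05Q) = 10.5 → Q' = 266.8571.
ΔQ = 326.8571 − 266.8571 = 60; the wedge equals the tax, 10.5.
DWL = ½ × 60 × 10.5 = $315.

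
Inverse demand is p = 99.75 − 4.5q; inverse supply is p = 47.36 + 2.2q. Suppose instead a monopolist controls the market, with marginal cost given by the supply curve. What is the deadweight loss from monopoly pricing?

Competitive equilibrium: 99.75 − 4.5q = 47.36 + 2.2q → q* = 7.8194, p* = 64.5627.
Marginal revenue: MR = 99.75 − 9q. Set MR = MC: 99.75 − 9q = 47.36 + 2.2q → q_m = 4.6777.
Price p_m = 99.75 − 4.5·4.6777 = 78.7004; MC(q_m) = 47.36 + 2.2·4.6777 = 57.6509.
Competitive q* = 7.8194, so Δq = 3.1417; wedge = 78.7004 − 57.6509 = 21.0495.
Welfare loss = ½ × 3.1417 × 21.0495 = 33.07.

33.07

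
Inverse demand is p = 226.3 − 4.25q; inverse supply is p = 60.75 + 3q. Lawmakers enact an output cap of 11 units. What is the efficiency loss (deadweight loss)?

507.70

Competitive equilibrium: 226.3 − 4.25q = 60.75 + 3q → q* = 22.8345, p* = 129.2534.
At q = 11: demand price = 226.3 − 4.25·11 = 179.55; supply price = 60.75 + 3·11 = 93.75.
Δq = 22.8345 − 11 = 11.8345; wedge = 179.55 − 93.75 = 85.8.
DWL = ½ × 11.8345 × 85.8 = 507.70.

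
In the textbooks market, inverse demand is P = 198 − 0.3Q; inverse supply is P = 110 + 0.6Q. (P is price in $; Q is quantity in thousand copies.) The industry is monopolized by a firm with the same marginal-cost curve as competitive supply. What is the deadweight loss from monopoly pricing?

$268.89 thousand

Competitive equilibrium: 198 − 0.3Q = 110 + 0.6Q → Q* = 97.7778, P* = 168.6667.
Marginal revenue: MR = 198 − 0.6Q. Set MR = MC: 198 − 0.6Q = 110 + 0.6Q → Q_m = 73.3333.
Price P_m = 198 − 0.3·73.3333 = 176; MC(Q_m) = 110 + 0.6·73.3333 = 154.
Competitive Q* = 97.7778, so ΔQ = 24.4445; wedge = 176 − 154 = 22.
Welfare loss = ½ × 24.4445 × 22 = $268.89 thousand.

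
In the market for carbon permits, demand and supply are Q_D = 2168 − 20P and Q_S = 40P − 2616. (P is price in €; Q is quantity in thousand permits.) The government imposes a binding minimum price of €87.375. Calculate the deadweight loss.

€875.93 thousand

In inverse form: demand P = 108.4 − 0.05Q, supply P = 65.4 + 0.025Q.
Competitive equilibrium: 108.4 − 0.05Q = 65.4 + 0.025Q → Q* = 573.3333, P* = 79.7333.
At the floor P = 87.375, quantity demanded = (108.4 − 87.375)/0.05 = 420.5.
Sellers' marginal cost at Q' = 420.5: 65.4 + 0.025·420.5 = 75.9125.
ΔQ = 573.3333 − 420.5 = 152.8333; wedge = 87.375 − 75.9125 = 11.4625.
The triangle = ½ × 152.8333 × 11.4625 = €875.93 thousand.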